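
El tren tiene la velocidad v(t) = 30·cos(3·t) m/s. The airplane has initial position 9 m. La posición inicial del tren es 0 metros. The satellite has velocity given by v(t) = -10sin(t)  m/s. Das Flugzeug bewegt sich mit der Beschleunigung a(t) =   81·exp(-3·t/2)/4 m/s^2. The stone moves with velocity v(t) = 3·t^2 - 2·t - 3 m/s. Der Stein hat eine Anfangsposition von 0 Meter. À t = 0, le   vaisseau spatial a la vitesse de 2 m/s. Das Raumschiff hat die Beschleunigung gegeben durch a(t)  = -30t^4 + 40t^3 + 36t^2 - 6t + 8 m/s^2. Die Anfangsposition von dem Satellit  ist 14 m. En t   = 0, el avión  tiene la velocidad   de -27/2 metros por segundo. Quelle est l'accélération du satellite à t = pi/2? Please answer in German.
Um dies zu lösen, müssen wir 1 Ableitung unserer Gleichung für die Geschwindigkeit v(t) = -10·sin(t) nehmen. Mit d/dt von v(t) finden wir a(t) = -10·cos(t). Mit a(t) = -10·cos(t) und Einsetzen von t = pi/2, finden wir a = 0.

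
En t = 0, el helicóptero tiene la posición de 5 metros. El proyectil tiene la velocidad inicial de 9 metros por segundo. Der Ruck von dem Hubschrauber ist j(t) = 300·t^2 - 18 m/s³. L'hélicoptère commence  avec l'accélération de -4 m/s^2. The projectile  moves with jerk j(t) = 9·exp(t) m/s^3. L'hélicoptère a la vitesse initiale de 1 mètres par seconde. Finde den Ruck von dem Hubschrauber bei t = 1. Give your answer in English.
Using j(t) = 300·t^2 - 18 and substituting t = 1, we find j = 282.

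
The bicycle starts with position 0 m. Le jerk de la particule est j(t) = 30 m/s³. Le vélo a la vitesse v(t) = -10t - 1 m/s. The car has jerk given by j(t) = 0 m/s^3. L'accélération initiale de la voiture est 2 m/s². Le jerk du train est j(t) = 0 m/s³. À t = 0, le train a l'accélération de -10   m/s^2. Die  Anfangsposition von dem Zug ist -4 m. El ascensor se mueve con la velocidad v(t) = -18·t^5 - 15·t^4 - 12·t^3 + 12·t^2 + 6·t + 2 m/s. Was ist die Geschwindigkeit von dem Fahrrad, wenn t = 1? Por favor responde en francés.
De l'équation de la vitesse v(t) = -10·t - 1, nous substituons t = 1 pour obtenir v = -11.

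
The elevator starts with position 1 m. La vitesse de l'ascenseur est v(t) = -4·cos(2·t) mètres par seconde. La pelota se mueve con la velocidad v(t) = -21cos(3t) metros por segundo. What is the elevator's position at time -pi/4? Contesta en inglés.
Starting from velocity v(t) = -4·cos(2·t), we take 1 integral. Integrating velocity and using the initial condition x(0) = 1, we get x(t) = 1 - 2·sin(2·t). Using x(t) = 1 - 2·sin(2·t) and substituting t = -pi/4, we find x = 3.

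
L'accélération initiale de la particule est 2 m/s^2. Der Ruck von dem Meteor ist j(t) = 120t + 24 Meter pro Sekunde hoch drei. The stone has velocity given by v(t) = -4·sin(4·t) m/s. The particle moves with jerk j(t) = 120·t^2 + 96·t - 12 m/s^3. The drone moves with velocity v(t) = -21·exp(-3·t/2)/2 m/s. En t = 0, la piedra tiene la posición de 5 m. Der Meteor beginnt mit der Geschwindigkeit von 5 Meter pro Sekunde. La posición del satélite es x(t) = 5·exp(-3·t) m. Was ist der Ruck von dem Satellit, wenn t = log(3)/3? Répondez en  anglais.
To solve this, we need to take 3 derivatives of our position equation x(t) = 5·exp(-3·t). Differentiating position, we get velocity: v(t) = -15·exp(-3·t). Differentiating velocity, we get acceleration: a(t) = 45·exp(-3·t). The derivative of acceleration gives jerk: j(t) = -135·exp(-3·t). We have jerk j(t) = -135·exp(-3·t). Substituting t = log(3)/3: j(log(3)/3) = -45.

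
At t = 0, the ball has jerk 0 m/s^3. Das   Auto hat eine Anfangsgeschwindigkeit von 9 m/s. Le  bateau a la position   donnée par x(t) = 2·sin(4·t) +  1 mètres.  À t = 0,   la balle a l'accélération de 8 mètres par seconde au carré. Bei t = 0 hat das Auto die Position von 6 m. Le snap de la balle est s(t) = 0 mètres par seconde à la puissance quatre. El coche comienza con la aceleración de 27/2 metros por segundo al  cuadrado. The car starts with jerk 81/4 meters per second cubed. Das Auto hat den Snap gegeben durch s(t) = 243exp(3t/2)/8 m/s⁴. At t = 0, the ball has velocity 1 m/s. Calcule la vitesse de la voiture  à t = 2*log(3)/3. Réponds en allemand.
Wir müssen das Integral unserer Gleichung für den Snap s(t) = 243·exp(3·t/2)/8 3-mal finden. Das Integral von dem Snap ist der Ruck. Mit j(0) = 81/4 erhalten wir j(t) = 81·exp(3·t/2)/4. Das Integral von dem Ruck, mit a(0) = 27/2, ergibt die Beschleunigung: a(t) = 27·exp(3·t/2)/2. Durch Integration von der Beschleunigung und Verwendung der Anfangsbedingung v(0) = 9, erhalten wir v(t) = 9·exp(3·t/2). Mit v(t) = 9·exp(3·t/2) und Einsetzen von t = 2*log(3)/3, finden wir v = 27.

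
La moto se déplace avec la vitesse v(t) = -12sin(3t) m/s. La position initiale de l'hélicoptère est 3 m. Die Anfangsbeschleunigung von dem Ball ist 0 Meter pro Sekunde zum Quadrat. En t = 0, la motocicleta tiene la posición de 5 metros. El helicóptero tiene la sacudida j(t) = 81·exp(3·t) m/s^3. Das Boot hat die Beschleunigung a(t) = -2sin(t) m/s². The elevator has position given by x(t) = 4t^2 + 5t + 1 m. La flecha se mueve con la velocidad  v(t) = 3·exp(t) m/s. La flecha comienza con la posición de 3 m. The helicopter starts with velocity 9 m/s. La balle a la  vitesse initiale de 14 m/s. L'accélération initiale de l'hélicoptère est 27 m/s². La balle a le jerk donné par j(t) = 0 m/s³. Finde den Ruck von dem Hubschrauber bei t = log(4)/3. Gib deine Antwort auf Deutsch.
Mit j(t) = 81·exp(3·t) und Einsetzen von t = log(4)/3, finden wir j = 324.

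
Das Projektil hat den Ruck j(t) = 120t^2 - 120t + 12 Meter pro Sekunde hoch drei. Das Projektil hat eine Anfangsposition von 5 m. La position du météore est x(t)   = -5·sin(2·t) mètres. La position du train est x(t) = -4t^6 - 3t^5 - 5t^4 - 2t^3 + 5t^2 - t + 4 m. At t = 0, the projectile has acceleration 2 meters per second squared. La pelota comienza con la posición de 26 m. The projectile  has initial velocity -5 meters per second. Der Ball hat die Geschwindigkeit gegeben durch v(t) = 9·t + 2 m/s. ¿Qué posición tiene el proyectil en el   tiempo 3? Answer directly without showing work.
La posición en t = 3 es x = 134.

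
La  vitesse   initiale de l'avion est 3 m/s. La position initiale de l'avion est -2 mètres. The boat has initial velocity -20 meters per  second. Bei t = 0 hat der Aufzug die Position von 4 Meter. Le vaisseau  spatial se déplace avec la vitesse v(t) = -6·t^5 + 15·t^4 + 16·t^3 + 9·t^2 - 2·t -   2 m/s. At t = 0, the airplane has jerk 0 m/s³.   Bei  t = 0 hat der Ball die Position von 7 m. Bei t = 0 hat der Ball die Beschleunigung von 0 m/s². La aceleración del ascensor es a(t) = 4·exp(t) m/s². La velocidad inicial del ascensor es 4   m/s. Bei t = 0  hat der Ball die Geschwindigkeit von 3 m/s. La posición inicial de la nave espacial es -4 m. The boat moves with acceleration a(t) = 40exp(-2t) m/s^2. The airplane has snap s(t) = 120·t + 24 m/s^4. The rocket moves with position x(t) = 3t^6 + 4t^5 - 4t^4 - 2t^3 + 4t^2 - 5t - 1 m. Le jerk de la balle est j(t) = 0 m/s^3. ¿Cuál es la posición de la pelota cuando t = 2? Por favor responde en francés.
Nous devons intégrer notre équation du jerk j(t) = 0 3 fois. En prenant ∫j(t)dt et en appliquant a(0) = 0, nous trouvons a(t) = 0. La primitive de l'accélération, avec v(0) = 3, donne la vitesse: v(t) = 3. En prenant ∫v(t)dt et en appliquant x(0) = 7, nous trouvons x(t) = 3·t + 7. En utilisant x(t) = 3·t + 7 et en substituant t = 2, nous trouvons x = 13.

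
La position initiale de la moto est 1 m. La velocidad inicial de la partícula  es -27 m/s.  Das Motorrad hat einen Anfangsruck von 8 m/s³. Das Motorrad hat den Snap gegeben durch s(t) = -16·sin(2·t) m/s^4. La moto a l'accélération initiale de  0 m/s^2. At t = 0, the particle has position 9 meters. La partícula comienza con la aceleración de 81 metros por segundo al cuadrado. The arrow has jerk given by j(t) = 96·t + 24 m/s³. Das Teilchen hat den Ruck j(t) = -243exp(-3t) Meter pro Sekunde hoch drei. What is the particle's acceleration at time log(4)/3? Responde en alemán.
Ausgehend von dem Ruck j(t) = -243·exp(-3·t), nehmen wir 1 Stammfunktion. Das Integral von dem Ruck, mit a(0) = 81, ergibt die Beschleunigung: a(t) = 81·exp(-3·t). Wir haben die Beschleunigung a(t) = 81·exp(-3·t). Durch Einsetzen von t = log(4)/3: a(log(4)/3) = 81/4.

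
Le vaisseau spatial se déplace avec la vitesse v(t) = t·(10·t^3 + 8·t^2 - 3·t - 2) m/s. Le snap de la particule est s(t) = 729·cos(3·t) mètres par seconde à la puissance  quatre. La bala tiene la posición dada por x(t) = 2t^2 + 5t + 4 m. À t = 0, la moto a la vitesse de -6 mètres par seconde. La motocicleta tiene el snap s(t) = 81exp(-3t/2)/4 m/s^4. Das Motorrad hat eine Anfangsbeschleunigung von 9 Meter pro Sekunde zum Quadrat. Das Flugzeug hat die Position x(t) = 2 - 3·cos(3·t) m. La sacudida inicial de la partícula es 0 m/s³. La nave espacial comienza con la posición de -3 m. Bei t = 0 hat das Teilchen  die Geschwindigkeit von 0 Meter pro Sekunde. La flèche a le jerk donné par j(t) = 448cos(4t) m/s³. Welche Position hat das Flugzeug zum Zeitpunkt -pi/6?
Aus der Gleichung für die Position x(t) = 2 - 3·cos(3·t), setzen wir t = -pi/6 ein und erhalten x = 2.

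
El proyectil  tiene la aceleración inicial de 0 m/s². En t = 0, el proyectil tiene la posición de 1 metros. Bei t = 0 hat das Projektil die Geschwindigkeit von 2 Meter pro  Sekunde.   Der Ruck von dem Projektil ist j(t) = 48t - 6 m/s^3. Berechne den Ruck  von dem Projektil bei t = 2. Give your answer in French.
De l'équation du jerk j(t) = 48·t - 6, nous substituons t = 2 pour obtenir j = 90.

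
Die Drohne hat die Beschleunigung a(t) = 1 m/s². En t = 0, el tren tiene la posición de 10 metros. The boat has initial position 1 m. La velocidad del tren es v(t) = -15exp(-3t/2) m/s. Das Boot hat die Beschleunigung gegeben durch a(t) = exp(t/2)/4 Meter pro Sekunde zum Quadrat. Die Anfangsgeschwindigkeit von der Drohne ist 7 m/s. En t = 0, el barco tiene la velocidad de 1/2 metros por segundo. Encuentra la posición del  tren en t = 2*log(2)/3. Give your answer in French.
Pour résoudre ceci, nous devons prendre 1 intégrale de notre équation de la vitesse v(t) = -15·exp(-3·t/2). En prenant ∫v(t)dt et en appliquant x(0) = 10, nous trouvons x(t) = 10·exp(-3·t/2). Nous avons la position x(t) = 10·exp(-3·t/2). En substituant t = 2*log(2)/3: x(2*log(2)/3) = 5.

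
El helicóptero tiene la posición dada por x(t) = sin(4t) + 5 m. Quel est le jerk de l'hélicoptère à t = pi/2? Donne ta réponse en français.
En partant de la position x(t) = sin(4·t) + 5, nous prenons 3 dérivées. En prenant d/dt de x(t), nous trouvons v(t) = 4·cos(4·t). La dérivée de la vitesse donne l'accélération: a(t) = -16·sin(4·t). La dérivée de l'accélération donne le jerk: j(t) = -64·cos(4·t). De l'équation du jerk j(t) = -64·cos(4·t), nous substituons t = pi/2 pour obtenir j = -64.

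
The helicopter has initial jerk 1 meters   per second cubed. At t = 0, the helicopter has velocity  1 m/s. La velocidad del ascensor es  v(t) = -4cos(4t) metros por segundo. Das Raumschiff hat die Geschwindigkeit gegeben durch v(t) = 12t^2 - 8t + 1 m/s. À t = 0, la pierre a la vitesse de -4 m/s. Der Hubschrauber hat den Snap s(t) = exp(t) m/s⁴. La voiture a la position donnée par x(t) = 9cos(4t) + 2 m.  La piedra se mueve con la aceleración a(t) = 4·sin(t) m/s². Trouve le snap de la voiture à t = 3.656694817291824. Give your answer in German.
Um dies zu lösen, müssen wir 4 Ableitungen unserer Gleichung für die Position x(t) = 9·cos(4·t) + 2 nehmen. Die Ableitung von der Position ergibt die Geschwindigkeit: v(t) = -36·sin(4·t). Die Ableitung von der Geschwindigkeit ergibt die Beschleunigung: a(t) = -144·cos(4·t). Die Ableitung von der Beschleunigung ergibt den Ruck: j(t) = 576·sin(4·t). Mit d/dt von j(t) finden wir s(t) = 2304·cos(4·t). Wir haben den Snap s(t) = 2304·cos(4·t). Durch Einsetzen von t = 3.656694817291824: s(3.656694817291824) = -1083.53386847774.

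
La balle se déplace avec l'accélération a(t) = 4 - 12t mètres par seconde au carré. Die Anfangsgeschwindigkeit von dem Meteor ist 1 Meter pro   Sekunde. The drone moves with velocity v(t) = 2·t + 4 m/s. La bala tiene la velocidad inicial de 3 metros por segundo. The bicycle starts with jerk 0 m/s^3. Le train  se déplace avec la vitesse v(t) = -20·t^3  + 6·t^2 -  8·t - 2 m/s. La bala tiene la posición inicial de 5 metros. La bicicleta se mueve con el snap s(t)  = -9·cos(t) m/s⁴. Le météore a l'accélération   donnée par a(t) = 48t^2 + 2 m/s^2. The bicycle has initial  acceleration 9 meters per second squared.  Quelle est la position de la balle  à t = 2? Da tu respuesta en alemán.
Um dies zu lösen, müssen wir 2 Integrale unserer Gleichung für die Beschleunigung a(t) = 4 - 12·t finden. Mit ∫a(t)dt und Anwendung von v(0) = 3, finden wir v(t) = -6·t^2 + 4·t + 3. Mit ∫v(t)dt und Anwendung von x(0) = 5, finden wir x(t) = -2·t^3 + 2·t^2 + 3·t + 5. Mit x(t) = -2·t^3 + 2·t^2 + 3·t + 5 und Einsetzen von t = 2, finden wir x = 3.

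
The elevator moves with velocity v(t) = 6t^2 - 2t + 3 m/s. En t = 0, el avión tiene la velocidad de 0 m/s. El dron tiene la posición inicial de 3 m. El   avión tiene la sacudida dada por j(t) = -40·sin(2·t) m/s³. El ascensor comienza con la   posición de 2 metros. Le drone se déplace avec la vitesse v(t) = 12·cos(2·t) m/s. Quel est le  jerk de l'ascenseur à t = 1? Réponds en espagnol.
Para resolver esto, necesitamos tomar 2 derivadas de nuestra ecuación de la velocidad v(t) = 6·t^2 - 2·t + 3. Derivando la velocidad, obtenemos la aceleración: a(t) = 12·t - 2. Tomando d/dt de a(t), encontramos j(t) = 12. Usando j(t) = 12 y sustituyendo t = 1, encontramos j = 12.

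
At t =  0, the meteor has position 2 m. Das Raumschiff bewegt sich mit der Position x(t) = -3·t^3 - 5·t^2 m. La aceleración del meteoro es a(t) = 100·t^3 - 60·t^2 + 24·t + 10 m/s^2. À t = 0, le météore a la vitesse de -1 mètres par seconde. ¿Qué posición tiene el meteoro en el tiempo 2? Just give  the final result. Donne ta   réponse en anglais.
The answer is 132.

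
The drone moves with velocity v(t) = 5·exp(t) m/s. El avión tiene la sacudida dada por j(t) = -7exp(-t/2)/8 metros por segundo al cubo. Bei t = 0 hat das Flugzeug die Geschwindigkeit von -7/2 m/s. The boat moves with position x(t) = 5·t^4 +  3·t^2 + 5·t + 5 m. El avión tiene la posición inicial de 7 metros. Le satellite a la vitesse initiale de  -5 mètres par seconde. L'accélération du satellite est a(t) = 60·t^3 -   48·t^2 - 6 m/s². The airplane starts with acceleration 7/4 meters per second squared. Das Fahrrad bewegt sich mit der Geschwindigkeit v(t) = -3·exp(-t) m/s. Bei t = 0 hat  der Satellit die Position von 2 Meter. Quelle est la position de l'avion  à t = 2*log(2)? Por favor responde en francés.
Pour résoudre ceci, nous devons prendre 3 intégrales de notre équation du jerk j(t) = -7·exp(-t/2)/8. En prenant ∫j(t)dt et en appliquant a(0) = 7/4, nous trouvons a(t) = 7·exp(-t/2)/4. La primitive de l'accélération, avec v(0) = -7/2, donne la vitesse: v(t) = -7·exp(-t/2)/2. En prenant ∫v(t)dt et en appliquant x(0) = 7, nous trouvons x(t) = 7·exp(-t/2). En utilisant x(t) = 7·exp(-t/2) et en substituant t = 2*log(2), nous trouvons x = 7/2.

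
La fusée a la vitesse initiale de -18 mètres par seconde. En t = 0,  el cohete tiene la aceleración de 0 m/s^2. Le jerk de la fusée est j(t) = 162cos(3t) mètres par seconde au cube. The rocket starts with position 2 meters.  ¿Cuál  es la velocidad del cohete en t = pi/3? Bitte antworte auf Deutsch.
Ausgehend von dem Ruck j(t) = 162·cos(3·t), nehmen wir 2 Stammfunktionen. Durch Integration von dem Ruck und Verwendung der Anfangsbedingung a(0) = 0, erhalten wir a(t) = 54·sin(3·t). Das Integral von der Beschleunigung, mit v(0) = -18, ergibt die Geschwindigkeit: v(t) = -18·cos(3·t). Mit v(t) = -18·cos(3·t) und Einsetzen von t = pi/3, finden wir v = 18.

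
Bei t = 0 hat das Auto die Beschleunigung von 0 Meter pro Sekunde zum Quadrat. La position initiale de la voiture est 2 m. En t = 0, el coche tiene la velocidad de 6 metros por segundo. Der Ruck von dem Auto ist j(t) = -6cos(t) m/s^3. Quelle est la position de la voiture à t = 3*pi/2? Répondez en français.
Nous devons intégrer notre équation du jerk j(t) = -6·cos(t) 3 fois. L'intégrale du jerk est l'accélération. En utilisant a(0) = 0, nous obtenons a(t) = -6·sin(t). L'intégrale de l'accélération est la vitesse. En utilisant v(0) = 6, nous obtenons v(t) = 6·cos(t). L'intégrale de la vitesse, avec x(0) = 2, donne la position: x(t) = 6·sin(t) + 2. Nous avons la position x(t) = 6·sin(t) + 2. En substituant t = 3*pi/2: x(3*pi/2) = -4.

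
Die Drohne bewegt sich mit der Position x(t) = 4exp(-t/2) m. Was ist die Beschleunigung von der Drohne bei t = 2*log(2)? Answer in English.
To solve this, we need to take 2 derivatives of our position equation x(t) = 4·exp(-t/2). The derivative of position gives velocity: v(t) = -2·exp(-t/2). The derivative of velocity gives acceleration: a(t) = exp(-t/2). We have acceleration a(t) = exp(-t/2). Substituting t = 2*log(2): a(2*log(2)) = 1/2.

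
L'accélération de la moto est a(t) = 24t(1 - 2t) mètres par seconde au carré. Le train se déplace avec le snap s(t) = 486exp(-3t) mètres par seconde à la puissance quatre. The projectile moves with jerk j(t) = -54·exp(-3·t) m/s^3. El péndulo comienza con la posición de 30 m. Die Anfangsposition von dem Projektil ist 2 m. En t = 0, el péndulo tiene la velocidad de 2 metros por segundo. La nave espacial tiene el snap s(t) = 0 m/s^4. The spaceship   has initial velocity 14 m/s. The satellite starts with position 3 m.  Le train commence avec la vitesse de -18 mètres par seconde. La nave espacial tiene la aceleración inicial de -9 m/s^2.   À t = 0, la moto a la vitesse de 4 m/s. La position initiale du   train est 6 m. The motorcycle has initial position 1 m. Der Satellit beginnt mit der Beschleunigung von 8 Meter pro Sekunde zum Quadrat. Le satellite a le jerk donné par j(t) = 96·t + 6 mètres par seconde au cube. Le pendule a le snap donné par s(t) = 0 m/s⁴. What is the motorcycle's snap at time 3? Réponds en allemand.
Wir müssen unsere Gleichung für die Beschleunigung a(t) = 24·t·(1 - 2·t) 2-mal ableiten. Mit d/dt von a(t) finden wir j(t) = 24 - 96·t. Die Ableitung von dem Ruck ergibt den Snap: s(t) = -96. Wir haben den Snap s(t) = -96. Durch Einsetzen von t = 3: s(3) = -96.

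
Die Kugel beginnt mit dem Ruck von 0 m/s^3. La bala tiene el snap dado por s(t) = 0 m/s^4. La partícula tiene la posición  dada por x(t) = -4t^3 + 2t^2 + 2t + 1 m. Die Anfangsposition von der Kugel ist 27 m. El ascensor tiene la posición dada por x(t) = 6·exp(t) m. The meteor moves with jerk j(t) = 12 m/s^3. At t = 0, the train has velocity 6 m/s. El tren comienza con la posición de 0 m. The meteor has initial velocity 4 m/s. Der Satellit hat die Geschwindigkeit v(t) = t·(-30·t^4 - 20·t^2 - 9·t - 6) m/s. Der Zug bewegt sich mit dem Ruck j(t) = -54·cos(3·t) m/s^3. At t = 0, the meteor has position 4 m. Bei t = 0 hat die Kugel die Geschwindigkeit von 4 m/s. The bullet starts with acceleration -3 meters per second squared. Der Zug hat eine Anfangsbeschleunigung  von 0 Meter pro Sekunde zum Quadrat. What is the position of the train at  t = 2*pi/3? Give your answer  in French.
Nous devons intégrer notre équation du jerk j(t) = -54·cos(3·t) 3 fois. La primitive du jerk, avec a(0) = 0, donne l'accélération: a(t) = -18·sin(3·t). La primitive de l'accélération, avec v(0) = 6, donne la vitesse: v(t) = 6·cos(3·t). En prenant ∫v(t)dt et en appliquant x(0) = 0, nous trouvons x(t) = 2·sin(3·t). En utilisant x(t) = 2·sin(3·t) et en substituant t = 2*pi/3, nous trouvons x = 0.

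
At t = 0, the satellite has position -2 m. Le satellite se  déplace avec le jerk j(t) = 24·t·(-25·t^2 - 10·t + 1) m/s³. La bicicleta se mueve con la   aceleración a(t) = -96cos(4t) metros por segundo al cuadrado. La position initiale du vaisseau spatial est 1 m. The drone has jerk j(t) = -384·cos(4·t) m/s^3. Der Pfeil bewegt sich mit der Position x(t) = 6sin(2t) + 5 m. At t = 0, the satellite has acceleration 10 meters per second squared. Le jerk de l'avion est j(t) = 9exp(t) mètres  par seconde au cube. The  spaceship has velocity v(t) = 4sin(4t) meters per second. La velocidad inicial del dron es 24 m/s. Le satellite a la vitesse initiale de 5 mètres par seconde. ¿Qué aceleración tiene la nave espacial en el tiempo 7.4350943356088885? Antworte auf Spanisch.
Partiendo de la velocidad v(t) = 4·sin(4·t), tomamos 1 derivada. Tomando d/dt de v(t), encontramos a(t) = 16·cos(4·t). De la ecuación de la aceleración a(t) = 16·cos(4·t), sustituimos t = 7.4350943356088885 para obtener a = -1.67298229391431.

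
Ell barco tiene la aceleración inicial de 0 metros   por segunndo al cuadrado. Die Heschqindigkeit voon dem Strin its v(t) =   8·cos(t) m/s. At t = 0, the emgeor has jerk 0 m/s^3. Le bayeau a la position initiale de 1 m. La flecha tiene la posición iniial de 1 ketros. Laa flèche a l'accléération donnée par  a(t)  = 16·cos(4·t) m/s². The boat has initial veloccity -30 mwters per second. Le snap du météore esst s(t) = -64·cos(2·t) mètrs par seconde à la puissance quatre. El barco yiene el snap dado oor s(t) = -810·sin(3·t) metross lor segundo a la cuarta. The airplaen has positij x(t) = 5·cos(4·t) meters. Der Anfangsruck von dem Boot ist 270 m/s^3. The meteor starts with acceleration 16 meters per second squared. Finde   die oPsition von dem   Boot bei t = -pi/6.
Um dies zu lösen, müssen wir 4 Integrale unserer Gleichung für den Snap s(t) = -810·sin(3·t) finden. Das Integral von dem Snap, mit j(0) = 270, ergibt den Ruck: j(t) = 270·cos(3·t). Durch Integration von dem Ruck und Verwendung der Anfangsbedingung a(0) = 0, erhalten wir a(t) = 90·sin(3·t). Das Integral von der Beschleunigung, mit v(0) = -30, ergibt die Geschwindigkeit: v(t) = -30·cos(3·t). Mit ∫v(t)dt und Anwendung von x(0) = 1, finden wir x(t) = 1 - 10·sin(3·t). Wir haben die Position x(t) = 1 - 10·sin(3·t). Durch Einsetzen von t = -pi/6: x(-pi/6) = 11.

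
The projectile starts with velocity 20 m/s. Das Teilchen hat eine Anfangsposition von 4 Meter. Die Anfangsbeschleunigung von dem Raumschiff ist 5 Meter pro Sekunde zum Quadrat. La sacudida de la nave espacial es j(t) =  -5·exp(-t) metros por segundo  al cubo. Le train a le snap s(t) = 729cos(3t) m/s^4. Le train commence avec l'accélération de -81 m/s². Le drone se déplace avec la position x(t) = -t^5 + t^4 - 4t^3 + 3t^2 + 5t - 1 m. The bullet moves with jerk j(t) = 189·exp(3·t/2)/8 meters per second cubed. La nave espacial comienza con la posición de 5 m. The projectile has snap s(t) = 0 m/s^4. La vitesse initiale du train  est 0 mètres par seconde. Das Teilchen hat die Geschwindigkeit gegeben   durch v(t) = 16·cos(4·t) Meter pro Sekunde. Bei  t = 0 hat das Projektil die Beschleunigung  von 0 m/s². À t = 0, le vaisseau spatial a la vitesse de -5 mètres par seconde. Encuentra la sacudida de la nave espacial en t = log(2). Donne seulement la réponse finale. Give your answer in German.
Bei t = log(2), j = -5/2.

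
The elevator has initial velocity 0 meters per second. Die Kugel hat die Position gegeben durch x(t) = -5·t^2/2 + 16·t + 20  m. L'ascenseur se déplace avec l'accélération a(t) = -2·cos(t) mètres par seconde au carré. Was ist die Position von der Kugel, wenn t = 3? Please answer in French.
En utilisant x(t) = -5·t^2/2 + 16·t + 20 et en substituant t = 3, nous trouvons x = 91/2.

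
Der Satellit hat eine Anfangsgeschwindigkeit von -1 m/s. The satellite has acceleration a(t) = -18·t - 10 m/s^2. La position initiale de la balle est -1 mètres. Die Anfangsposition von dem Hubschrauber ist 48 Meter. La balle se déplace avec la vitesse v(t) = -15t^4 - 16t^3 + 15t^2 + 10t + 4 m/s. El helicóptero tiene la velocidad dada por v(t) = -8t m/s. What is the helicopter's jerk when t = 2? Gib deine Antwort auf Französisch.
Nous devons dériver notre équation de la vitesse v(t) = -8·t 2 fois. En prenant d/dt de v(t), nous trouvons a(t) = -8. La dérivée de l'accélération donne le jerk: j(t) = 0. De l'équation du jerk j(t) = 0, nous substituons t = 2 pour obtenir j = 0.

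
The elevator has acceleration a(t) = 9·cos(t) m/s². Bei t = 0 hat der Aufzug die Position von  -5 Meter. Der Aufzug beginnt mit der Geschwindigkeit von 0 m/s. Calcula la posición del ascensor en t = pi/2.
Necesitamos integrar nuestra ecuación de la aceleración a(t) = 9·cos(t) 2 veces. Tomando ∫a(t)dt y aplicando v(0) = 0, encontramos v(t) = 9·sin(t). La integral de la velocidad es la posición. Usando x(0) = -5, obtenemos x(t) = 4 - 9·cos(t). De la ecuación de la posición x(t) = 4 - 9·cos(t), sustituimos t = pi/2 para obtener x = 4.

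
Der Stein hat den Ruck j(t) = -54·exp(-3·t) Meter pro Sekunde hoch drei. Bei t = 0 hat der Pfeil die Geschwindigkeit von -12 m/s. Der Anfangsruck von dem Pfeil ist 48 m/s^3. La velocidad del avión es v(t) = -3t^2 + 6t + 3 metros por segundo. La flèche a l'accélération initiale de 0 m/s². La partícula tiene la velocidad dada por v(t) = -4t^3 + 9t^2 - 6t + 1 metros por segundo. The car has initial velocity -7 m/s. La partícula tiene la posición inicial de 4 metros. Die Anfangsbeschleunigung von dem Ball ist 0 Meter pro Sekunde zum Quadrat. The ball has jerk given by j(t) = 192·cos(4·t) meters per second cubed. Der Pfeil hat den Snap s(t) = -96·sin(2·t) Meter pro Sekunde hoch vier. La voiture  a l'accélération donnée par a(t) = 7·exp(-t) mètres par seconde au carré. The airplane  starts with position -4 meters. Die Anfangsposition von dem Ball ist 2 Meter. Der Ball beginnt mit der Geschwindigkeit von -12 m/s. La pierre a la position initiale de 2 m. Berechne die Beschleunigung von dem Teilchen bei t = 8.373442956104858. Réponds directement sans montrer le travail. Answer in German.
a(8.373442956104858) = -696.652590059817.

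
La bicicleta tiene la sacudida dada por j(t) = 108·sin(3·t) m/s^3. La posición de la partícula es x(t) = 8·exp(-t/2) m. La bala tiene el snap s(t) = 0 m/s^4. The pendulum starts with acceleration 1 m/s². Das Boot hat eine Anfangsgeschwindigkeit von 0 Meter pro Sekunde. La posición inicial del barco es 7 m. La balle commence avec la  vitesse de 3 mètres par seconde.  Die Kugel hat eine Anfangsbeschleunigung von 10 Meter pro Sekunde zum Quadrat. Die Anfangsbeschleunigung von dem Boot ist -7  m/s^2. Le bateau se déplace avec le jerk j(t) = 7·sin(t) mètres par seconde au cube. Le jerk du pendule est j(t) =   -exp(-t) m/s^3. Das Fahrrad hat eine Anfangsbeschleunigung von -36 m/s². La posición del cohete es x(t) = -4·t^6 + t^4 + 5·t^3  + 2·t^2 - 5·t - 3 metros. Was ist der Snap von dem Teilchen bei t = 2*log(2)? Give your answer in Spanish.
Partiendo de la posición x(t) = 8·exp(-t/2), tomamos 4 derivadas. Derivando la posición, obtenemos la velocidad: v(t) = -4·exp(-t/2). La derivada de la velocidad da la aceleración: a(t) = 2·exp(-t/2). Tomando d/dt de a(t), encontramos j(t) = -exp(-t/2). Derivando la sacudida, obtenemos el snap: s(t) = exp(-t/2)/2. Usando s(t) = exp(-t/2)/2 y sustituyendo t = 2*log(2), encontramos s = 1/4.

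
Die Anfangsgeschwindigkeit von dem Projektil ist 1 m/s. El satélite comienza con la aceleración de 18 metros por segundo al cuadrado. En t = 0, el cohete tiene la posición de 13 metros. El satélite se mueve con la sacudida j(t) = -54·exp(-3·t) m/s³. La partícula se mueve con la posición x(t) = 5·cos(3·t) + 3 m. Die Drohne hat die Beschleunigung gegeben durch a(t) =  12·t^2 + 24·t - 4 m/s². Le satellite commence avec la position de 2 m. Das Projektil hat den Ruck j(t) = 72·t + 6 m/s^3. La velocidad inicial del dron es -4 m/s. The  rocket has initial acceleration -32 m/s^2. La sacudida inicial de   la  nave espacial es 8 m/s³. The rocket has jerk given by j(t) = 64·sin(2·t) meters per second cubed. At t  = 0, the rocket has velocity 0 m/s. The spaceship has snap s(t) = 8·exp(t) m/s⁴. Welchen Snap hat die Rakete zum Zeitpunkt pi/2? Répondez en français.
En partant du jerk j(t) = 64·sin(2·t), nous prenons 1 dérivée. En prenant d/dt de j(t), nous trouvons s(t) = 128·cos(2·t). En utilisant s(t) = 128·cos(2·t) et en substituant t = pi/2, nous trouvons s = -128.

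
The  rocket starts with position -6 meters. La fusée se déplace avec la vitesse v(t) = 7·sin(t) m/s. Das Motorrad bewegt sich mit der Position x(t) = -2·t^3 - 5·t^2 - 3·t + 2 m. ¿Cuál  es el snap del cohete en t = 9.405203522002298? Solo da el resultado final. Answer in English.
The snap at t = 9.405203522002298 is s = 6.99865898753354.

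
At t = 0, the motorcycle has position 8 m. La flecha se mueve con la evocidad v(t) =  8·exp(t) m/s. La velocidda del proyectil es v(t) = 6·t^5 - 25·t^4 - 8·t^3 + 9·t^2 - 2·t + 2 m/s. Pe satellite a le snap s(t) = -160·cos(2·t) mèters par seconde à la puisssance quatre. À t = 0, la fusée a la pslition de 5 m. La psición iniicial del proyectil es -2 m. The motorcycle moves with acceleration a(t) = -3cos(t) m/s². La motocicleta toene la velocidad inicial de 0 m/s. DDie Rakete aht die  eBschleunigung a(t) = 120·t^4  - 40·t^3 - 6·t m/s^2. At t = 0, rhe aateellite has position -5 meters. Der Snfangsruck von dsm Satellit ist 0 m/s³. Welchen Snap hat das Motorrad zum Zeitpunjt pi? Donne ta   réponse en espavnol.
Partiendo de la aceleración a(t) = -3·cos(t), tomamos 2 derivadas. Tomando d/dt de a(t), encontramos j(t) = 3·sin(t). Derivando la sacudida, obtenemos el snap: s(t) = 3·cos(t). Tenemos el snap s(t) = 3·cos(t). Sustituyendo t = pi: s(pi) = -3.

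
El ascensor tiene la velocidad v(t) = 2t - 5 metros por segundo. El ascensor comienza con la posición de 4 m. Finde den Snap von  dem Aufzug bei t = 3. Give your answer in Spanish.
Para resolver esto, necesitamos tomar 3 derivadas de nuestra ecuación de la velocidad v(t) = 2·t - 5. La derivada de la velocidad da la aceleración: a(t) = 2. Tomando d/dt de a(t), encontramos j(t) = 0. La derivada de la sacudida da el snap: s(t) = 0. Tenemos el snap s(t) = 0. Sustituyendo t = 3: s(3) = 0.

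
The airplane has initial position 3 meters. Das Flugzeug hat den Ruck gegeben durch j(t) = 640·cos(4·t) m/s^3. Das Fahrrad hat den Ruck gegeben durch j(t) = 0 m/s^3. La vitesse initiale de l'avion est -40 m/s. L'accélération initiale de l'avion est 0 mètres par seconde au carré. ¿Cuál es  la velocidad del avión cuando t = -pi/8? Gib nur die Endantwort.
v(-pi/8) = 0.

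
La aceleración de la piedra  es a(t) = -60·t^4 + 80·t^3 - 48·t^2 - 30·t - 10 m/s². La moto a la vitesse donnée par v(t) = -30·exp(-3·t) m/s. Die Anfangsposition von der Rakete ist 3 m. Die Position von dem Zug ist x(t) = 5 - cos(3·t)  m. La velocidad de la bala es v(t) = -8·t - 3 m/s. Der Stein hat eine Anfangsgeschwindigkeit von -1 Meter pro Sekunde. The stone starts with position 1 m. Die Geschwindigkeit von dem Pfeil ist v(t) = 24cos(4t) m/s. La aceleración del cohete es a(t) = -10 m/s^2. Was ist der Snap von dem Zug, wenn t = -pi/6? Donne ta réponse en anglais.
To solve this, we need to take 4 derivatives of our position equation x(t) = 5 - cos(3·t). The derivative of position gives velocity: v(t) = 3·sin(3·t). Differentiating velocity, we get acceleration: a(t) = 9·cos(3·t). Taking d/dt of a(t), we find j(t) = -27·sin(3·t). Differentiating jerk, we get snap: s(t) = -81·cos(3·t). We have snap s(t) = -81·cos(3·t). Substituting t = -pi/6: s(-pi/6) = 0.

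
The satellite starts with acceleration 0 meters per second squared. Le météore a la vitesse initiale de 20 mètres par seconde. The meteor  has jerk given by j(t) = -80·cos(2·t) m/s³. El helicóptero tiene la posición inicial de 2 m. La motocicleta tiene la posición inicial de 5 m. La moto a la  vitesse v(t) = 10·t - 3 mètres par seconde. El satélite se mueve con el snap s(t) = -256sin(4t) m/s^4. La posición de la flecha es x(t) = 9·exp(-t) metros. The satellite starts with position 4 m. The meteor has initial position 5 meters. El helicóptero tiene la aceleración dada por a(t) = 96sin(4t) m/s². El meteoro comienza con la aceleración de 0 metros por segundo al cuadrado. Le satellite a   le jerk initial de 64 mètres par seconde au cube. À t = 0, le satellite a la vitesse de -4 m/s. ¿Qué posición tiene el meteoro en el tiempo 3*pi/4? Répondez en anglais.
To find the answer, we compute 3 antiderivatives of j(t) = -80·cos(2·t). Taking ∫j(t)dt and applying a(0) = 0, we find a(t) = -40·sin(2·t). Finding the integral of a(t) and using v(0) = 20: v(t) = 20·cos(2·t). Integrating velocity and using the initial condition x(0) = 5, we get x(t) = 10·sin(2·t) + 5. Using x(t) = 10·sin(2·t) + 5 and substituting t = 3*pi/4, we find x = -5.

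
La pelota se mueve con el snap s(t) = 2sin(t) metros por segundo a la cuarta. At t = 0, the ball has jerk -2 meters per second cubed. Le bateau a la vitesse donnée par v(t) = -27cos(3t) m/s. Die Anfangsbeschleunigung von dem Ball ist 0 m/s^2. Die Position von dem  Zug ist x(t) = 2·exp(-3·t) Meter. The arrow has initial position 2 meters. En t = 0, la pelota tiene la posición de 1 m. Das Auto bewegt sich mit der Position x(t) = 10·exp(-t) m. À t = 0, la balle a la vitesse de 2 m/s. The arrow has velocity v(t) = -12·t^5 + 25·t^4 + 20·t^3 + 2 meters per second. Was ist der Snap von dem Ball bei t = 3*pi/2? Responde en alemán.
Aus der Gleichung für den Snap s(t) = 2·sin(t), setzen wir t = 3*pi/2 ein und erhalten s = -2.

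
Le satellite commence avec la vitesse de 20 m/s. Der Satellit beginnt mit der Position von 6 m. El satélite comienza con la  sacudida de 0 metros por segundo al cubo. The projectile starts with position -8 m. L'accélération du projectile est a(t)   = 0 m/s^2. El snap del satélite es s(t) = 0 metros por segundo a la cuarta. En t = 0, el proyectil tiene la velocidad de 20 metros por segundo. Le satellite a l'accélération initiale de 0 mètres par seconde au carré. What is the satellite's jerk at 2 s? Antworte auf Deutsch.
Wir müssen die Stammfunktion unserer Gleichung für den Snap s(t) = 0 1-mal finden. Mit ∫s(t)dt und Anwendung von j(0) = 0, finden wir j(t) = 0. Wir haben den Ruck j(t) = 0. Durch Einsetzen von t = 2: j(2) = 0.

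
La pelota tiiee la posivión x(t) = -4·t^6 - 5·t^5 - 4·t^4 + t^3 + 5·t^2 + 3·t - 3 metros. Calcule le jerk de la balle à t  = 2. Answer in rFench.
Nous devons dériver notre équation de la position x(t) = -4·t^6 - 5·t^5 - 4·t^4 + t^3 + 5·t^2 + 3·t - 3 3 fois. En prenant d/dt de x(t), nous trouvons v(t) = -24·t^5 - 25·t^4 - 16·t^3 + 3·t^2 + 10·t + 3. En dérivant la vitesse, nous obtenons l'accélération: a(t) = -120·t^4 - 100·t^3 - 48·t^2 + 6·t + 10. En prenant d/dt de a(t), nous trouvons j(t) = -480·t^3 - 300·t^2 - 96·t + 6. Nous avons le jerk j(t) = -480·t^3 - 300·t^2 - 96·t + 6. En substituant t = 2: j(2) = -5226.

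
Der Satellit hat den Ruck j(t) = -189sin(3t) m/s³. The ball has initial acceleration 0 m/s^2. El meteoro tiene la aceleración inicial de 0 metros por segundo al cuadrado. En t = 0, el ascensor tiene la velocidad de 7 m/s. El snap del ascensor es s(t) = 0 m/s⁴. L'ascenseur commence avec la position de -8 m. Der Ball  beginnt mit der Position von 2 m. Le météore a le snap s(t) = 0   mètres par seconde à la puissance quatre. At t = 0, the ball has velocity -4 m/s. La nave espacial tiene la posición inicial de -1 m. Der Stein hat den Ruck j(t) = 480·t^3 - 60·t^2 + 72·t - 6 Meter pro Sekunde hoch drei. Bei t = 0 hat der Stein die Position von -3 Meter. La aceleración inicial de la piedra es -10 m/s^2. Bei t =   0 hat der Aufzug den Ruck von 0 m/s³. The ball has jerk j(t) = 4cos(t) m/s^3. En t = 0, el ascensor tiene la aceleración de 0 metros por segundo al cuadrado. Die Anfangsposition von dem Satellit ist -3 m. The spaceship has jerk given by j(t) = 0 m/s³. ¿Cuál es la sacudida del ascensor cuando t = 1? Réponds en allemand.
Wir müssen das Integral unserer Gleichung für den Snap s(t) = 0 1-mal finden. Mit ∫s(t)dt und Anwendung von j(0) = 0, finden wir j(t) = 0. Aus der Gleichung für den Ruck j(t) = 0, setzen wir t = 1 ein und erhalten j = 0.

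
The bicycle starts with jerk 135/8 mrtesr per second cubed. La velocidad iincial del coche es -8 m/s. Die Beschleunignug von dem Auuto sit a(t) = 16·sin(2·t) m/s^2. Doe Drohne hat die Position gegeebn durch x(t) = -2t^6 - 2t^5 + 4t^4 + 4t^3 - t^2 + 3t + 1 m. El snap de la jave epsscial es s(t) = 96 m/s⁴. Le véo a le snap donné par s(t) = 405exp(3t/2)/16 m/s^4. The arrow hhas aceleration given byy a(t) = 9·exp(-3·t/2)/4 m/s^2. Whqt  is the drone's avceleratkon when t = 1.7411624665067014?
We must differentiate our position equation x(t) = -2·t^6 - 2·t^5 + 4·t^4 + 4·t^3 - t^2 + 3·t + 1 2 times. The derivative of position gives velocity: v(t) = -12·t^5 - 10·t^4 + 16·t^3 + 12·t^2 - 2·t + 3. Differentiating velocity, we get acceleration: a(t) = -60·t^4 - 40·t^3 + 48·t^2 + 24·t - 2. Using a(t) = -60·t^4 - 40·t^3 + 48·t^2 + 24·t - 2 and substituting t = 1.7411624665067014, we find a = -577.289553253595.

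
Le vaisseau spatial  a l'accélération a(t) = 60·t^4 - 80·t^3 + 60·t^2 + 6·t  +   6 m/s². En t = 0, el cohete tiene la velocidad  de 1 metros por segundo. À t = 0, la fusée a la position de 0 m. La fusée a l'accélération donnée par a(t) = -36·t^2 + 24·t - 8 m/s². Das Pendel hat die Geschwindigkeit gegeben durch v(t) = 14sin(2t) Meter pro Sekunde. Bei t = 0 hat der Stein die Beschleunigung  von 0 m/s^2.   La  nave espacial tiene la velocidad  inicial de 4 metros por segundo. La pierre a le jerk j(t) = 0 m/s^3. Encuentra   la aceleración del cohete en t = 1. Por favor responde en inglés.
We have acceleration a(t) = -36·t^2 + 24·t - 8. Substituting t = 1: a(1) = -20.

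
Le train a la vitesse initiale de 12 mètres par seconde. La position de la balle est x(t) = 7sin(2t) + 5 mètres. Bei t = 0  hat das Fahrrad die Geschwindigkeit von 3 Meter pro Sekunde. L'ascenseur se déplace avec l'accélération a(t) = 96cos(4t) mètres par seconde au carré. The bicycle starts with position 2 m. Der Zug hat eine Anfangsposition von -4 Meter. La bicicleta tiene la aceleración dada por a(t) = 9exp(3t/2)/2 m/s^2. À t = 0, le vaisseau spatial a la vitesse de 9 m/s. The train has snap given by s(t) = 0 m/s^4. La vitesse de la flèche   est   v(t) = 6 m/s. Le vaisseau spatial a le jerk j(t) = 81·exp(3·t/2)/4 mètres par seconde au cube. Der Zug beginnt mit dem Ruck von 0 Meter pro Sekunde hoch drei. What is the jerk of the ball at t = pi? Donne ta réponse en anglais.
We must differentiate our position equation x(t) = 7·sin(2·t) + 5 3 times. The derivative of position gives velocity: v(t) = 14·cos(2·t). Taking d/dt of v(t), we find a(t) = -28·sin(2·t). Taking d/dt of a(t), we find j(t) = -56·cos(2·t). Using j(t) = -56·cos(2·t) and substituting t = pi, we find j = -56.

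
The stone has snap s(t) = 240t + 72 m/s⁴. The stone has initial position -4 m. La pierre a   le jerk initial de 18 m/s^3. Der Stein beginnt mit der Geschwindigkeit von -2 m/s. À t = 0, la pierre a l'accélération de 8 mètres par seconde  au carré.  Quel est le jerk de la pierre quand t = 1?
Pour résoudre ceci, nous devons prendre 1 intégrale de notre équation du snap s(t) = 240·t + 72. La primitive du snap, avec j(0) = 18, donne le jerk: j(t) = 120·t^2 + 72·t + 18. De l'équation du jerk j(t) = 120·t^2 + 72·t + 18, nous substituons t = 1 pour obtenir j = 210.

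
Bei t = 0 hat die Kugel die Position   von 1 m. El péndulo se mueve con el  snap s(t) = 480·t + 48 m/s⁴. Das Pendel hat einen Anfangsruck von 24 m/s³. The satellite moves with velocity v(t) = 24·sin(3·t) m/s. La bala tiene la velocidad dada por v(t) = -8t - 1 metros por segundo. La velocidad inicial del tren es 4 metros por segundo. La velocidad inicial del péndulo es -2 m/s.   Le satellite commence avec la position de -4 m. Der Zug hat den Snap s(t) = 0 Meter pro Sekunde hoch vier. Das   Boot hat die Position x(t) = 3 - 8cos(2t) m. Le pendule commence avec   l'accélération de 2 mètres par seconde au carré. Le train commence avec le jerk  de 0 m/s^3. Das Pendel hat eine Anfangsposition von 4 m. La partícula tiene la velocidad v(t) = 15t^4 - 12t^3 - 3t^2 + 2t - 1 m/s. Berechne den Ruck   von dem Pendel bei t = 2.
Wir müssen das Integral unserer Gleichung für den Snap s(t) = 480·t + 48 1-mal finden. Mit ∫s(t)dt und Anwendung von j(0) = 24, finden wir j(t) = 240·t^2 + 48·t + 24. Wir haben den Ruck j(t) = 240·t^2 + 48·t + 24. Durch Einsetzen von t = 2: j(2) = 1080.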